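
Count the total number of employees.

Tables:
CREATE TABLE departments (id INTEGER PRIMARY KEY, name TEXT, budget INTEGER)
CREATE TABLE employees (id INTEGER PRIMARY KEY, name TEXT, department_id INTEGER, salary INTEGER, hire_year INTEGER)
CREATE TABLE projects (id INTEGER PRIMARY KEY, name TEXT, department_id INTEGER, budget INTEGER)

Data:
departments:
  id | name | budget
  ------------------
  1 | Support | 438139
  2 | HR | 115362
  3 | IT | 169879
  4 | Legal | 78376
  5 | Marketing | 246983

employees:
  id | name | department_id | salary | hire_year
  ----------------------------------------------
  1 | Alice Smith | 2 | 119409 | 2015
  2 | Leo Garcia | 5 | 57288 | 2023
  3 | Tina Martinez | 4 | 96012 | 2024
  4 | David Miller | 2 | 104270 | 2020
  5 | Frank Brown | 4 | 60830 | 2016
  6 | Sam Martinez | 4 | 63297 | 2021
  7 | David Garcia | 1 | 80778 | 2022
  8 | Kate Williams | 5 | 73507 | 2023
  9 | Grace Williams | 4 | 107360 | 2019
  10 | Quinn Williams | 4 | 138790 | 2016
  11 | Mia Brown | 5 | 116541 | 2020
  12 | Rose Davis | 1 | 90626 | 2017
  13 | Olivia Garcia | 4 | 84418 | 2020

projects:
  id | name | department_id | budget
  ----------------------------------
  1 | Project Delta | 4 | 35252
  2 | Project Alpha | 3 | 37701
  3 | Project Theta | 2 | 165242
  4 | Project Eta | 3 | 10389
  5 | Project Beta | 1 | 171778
SELECT COUNT(*) FROM employees

Execution result:
13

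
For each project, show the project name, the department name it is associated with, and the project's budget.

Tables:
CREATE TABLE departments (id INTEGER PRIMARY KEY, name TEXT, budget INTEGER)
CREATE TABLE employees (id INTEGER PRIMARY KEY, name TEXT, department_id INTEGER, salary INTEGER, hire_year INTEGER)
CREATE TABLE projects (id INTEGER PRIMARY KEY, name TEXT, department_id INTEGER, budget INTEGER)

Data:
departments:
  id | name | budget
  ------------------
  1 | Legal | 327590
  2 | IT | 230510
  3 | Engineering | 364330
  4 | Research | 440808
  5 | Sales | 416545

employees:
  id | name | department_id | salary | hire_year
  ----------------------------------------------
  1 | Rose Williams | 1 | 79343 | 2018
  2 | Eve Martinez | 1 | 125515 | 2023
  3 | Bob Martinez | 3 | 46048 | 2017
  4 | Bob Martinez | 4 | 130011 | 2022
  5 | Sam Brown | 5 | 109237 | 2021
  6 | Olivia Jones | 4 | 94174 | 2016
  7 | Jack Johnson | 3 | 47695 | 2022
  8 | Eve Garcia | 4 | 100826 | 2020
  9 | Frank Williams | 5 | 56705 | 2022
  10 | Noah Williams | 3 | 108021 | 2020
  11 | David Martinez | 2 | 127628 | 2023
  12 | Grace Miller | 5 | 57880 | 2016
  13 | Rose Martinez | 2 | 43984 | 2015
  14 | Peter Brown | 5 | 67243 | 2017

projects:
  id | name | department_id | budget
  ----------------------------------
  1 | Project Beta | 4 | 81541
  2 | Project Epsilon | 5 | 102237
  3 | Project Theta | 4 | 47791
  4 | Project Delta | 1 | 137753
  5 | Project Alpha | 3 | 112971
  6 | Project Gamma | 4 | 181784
SELECT c.name, p.name AS department, c.budget FROM projects c JOIN departments p ON c.department_id = p.id

Execution result:
name | department | budget
Project Beta | Research | 81541
Project Epsilon | Sales | 102237
Project Theta | Research | 47791
Project Delta | Legal | 137753
Project Alpha | Engineering | 112971
Project Gamma | Research | 181784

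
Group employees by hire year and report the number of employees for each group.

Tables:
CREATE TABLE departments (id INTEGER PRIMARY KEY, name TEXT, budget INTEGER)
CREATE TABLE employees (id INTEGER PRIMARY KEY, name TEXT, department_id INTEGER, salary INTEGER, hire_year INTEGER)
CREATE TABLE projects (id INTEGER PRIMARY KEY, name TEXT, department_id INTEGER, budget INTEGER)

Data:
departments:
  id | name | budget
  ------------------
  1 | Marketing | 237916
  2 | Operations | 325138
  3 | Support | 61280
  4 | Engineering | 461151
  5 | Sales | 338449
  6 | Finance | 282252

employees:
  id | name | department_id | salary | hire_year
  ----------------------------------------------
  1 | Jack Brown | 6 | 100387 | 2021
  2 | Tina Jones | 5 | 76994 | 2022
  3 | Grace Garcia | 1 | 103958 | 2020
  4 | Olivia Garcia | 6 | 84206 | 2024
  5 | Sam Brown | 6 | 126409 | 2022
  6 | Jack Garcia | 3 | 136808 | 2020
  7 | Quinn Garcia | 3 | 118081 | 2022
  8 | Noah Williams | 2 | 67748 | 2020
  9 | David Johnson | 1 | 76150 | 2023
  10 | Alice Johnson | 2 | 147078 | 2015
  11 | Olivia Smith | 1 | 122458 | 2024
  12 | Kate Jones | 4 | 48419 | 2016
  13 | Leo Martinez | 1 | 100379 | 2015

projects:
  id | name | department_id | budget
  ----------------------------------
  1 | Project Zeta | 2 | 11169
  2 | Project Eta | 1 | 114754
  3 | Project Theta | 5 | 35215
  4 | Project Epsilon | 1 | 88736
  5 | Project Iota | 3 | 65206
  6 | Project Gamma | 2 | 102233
SELECT hire_year, COUNT(*) AS n FROM employees GROUP BY hire_year

Execution result:
hire_year | n
2015 | 2
2016 | 1
2020 | 3
2021 | 1
2022 | 3
2023 | 1
2024 | 2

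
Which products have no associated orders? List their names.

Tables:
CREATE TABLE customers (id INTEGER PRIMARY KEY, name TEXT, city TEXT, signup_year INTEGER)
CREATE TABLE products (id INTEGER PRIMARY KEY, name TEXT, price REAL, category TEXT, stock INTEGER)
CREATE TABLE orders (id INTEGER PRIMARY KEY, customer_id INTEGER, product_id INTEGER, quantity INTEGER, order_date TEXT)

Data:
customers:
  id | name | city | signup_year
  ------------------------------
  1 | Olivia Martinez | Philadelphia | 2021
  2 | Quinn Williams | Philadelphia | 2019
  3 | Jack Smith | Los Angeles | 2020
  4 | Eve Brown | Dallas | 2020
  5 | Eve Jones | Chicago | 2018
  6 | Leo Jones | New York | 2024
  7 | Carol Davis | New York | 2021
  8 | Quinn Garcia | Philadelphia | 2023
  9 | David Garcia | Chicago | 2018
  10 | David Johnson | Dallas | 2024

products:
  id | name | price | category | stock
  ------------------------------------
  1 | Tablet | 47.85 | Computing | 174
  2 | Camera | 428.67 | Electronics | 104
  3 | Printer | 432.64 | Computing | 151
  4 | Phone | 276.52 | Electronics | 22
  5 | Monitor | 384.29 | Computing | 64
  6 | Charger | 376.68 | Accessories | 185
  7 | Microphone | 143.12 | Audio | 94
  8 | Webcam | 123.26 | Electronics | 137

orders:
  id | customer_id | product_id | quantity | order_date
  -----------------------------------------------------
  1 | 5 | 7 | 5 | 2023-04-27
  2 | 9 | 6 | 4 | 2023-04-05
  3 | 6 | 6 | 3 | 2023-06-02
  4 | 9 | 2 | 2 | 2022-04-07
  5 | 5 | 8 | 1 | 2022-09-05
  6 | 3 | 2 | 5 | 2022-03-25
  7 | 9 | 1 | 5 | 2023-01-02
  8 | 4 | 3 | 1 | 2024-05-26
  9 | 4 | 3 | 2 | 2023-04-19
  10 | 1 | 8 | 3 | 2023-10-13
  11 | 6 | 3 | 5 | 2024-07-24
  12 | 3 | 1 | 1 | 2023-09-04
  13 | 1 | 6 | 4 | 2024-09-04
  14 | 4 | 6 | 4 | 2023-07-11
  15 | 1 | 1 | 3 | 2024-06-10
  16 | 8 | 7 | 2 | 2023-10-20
SELECT p.name FROM products p LEFT JOIN orders c ON c.product_id = p.id WHERE c.id IS NULL

Execution result:
name
Phone
Monitor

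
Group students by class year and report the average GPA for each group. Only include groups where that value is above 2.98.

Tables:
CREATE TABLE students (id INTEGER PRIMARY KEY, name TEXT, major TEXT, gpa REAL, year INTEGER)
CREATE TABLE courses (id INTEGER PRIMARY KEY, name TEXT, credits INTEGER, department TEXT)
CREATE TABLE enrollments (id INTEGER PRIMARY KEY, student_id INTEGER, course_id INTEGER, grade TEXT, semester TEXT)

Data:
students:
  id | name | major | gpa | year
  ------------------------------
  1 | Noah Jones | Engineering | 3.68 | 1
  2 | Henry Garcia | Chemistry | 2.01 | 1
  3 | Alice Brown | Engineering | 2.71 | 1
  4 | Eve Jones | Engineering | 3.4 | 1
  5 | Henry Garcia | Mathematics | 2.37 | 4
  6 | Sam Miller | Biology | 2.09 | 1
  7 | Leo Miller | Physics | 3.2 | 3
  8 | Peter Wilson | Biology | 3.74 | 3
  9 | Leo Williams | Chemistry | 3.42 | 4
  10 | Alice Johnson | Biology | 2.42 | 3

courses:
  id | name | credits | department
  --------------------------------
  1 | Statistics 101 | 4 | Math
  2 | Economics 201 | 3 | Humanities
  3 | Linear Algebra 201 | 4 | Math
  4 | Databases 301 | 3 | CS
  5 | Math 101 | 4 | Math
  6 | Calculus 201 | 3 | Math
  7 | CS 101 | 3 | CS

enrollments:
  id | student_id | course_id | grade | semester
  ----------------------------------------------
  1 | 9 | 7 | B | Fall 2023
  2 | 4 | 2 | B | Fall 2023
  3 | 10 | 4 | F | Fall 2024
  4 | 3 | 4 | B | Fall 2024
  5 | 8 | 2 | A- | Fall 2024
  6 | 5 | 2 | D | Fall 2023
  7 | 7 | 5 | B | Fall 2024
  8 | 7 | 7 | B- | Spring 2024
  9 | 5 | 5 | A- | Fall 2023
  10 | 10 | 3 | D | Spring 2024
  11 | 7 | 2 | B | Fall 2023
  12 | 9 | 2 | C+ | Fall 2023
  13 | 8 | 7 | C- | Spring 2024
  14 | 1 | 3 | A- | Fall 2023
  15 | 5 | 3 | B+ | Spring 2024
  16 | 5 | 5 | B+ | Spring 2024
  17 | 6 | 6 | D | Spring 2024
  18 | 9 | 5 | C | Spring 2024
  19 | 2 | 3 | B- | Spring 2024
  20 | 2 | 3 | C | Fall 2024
SELECT year, AVG(gpa) AS avg_gpa FROM students GROUP BY year HAVING AVG(gpa) > 2.98

Execution result:
year | avg_gpa
3 | 3.12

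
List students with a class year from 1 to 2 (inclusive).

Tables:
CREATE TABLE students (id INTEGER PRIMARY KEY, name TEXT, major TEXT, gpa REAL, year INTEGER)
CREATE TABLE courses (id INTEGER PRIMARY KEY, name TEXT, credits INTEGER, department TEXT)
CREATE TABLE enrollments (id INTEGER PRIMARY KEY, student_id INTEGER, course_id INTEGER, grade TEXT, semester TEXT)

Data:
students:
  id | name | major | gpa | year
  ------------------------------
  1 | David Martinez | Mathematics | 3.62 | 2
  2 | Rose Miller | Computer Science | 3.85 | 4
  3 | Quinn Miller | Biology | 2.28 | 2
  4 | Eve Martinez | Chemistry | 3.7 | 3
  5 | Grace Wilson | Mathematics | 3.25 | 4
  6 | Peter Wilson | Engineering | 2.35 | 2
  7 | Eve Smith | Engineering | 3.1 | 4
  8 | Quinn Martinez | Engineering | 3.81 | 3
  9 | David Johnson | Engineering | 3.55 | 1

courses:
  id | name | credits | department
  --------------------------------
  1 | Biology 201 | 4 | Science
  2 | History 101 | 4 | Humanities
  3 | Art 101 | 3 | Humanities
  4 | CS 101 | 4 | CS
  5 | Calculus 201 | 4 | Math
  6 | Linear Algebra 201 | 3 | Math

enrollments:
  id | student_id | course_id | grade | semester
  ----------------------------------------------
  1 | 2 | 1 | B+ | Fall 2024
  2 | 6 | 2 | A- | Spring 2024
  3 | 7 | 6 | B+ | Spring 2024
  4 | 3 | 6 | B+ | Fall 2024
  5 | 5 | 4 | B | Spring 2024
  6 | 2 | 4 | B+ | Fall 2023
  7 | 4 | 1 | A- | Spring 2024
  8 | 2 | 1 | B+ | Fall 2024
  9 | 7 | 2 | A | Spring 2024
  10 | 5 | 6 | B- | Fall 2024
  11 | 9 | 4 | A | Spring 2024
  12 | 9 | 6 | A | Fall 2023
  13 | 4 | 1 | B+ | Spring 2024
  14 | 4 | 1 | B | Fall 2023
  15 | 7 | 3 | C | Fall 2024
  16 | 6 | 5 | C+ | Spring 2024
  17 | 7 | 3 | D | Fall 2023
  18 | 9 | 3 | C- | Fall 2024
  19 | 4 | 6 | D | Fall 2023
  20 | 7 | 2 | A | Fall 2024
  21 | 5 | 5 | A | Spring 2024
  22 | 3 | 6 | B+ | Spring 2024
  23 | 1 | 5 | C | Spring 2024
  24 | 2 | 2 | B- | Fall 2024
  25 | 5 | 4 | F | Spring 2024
SELECT name, year FROM students WHERE year BETWEEN 1 AND 2

Execution result:
name | year
David Martinez | 2
Quinn Miller | 2
Peter Wilson | 2
David Johnson | 1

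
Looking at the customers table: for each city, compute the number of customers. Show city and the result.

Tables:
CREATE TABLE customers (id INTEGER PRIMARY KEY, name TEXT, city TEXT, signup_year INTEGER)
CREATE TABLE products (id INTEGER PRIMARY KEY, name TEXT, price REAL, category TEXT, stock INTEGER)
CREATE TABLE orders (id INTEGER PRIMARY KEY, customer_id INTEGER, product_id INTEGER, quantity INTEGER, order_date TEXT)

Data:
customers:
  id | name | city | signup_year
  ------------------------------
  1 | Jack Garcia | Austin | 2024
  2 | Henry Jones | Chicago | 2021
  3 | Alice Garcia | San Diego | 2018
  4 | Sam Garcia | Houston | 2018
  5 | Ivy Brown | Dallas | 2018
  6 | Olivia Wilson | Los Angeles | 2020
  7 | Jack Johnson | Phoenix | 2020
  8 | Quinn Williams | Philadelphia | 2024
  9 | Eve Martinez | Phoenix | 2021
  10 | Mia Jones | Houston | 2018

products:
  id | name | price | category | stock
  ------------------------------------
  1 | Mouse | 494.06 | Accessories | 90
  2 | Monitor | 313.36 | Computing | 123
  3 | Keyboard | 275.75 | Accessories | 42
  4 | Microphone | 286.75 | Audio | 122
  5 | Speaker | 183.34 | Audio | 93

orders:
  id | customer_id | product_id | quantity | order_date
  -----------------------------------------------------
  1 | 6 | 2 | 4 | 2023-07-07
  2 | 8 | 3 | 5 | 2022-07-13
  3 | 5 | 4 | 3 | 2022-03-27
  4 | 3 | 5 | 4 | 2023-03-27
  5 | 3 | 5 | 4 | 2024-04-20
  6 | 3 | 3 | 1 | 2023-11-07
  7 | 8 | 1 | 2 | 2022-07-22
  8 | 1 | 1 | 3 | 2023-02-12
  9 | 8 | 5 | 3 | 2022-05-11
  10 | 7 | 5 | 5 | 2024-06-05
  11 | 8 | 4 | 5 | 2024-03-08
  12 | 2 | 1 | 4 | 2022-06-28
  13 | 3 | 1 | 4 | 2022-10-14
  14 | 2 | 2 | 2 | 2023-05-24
SELECT city, COUNT(*) AS n FROM customers GROUP BY city

Execution result:
city | n
Austin | 1
Chicago | 1
Dallas | 1
Houston | 2
Los Angeles | 1
Philadelphia | 1
Phoenix | 2
San Diego | 1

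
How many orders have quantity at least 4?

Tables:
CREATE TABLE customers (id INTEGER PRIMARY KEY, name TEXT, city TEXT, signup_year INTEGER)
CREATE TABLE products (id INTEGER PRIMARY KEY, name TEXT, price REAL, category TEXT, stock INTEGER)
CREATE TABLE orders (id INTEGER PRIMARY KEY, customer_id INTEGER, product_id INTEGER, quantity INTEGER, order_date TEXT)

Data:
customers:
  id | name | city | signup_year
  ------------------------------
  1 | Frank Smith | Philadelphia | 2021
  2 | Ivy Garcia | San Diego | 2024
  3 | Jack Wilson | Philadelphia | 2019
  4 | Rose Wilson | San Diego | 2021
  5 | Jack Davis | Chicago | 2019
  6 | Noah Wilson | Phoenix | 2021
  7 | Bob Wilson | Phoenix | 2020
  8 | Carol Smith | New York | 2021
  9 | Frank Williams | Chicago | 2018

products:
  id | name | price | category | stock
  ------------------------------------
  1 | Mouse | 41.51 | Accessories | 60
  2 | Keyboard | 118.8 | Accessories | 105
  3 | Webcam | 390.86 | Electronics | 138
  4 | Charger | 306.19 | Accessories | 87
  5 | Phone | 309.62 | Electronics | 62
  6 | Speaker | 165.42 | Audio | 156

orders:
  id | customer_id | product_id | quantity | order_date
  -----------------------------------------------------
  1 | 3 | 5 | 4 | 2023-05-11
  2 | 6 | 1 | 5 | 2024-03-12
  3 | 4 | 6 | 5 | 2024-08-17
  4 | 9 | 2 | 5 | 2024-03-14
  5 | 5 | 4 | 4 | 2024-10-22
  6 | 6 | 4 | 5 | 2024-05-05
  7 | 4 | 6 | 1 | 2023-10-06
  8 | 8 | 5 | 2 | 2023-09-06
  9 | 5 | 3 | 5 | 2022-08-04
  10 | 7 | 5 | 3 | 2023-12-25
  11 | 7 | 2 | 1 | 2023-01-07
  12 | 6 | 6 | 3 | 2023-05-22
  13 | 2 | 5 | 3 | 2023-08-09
SELECT COUNT(*) FROM orders WHERE quantity >= 4

Execution result:
7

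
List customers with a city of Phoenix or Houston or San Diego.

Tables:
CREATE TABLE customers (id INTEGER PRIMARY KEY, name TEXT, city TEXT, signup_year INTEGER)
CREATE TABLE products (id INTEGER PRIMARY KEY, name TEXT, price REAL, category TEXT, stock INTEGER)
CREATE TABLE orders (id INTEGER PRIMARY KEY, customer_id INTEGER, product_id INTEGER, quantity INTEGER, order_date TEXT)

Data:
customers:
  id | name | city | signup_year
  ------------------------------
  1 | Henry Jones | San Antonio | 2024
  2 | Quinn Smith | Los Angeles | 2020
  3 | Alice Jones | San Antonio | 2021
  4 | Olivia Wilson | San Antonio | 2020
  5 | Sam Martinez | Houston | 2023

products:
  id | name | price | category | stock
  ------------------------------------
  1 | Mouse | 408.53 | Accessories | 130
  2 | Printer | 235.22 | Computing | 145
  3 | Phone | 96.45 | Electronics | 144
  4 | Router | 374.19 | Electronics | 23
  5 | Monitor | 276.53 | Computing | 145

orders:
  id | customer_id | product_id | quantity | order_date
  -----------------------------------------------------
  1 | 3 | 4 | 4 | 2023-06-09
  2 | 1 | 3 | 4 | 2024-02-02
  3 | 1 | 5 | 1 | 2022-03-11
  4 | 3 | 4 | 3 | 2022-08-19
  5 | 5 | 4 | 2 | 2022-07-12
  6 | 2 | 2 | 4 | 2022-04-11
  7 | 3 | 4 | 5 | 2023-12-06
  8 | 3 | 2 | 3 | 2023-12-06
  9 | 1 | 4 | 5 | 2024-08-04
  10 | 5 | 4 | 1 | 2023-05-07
SELECT name, city FROM customers WHERE city IN ('Phoenix', 'Houston', 'San Diego')

Execution result:
name | city
Sam Martinez | Houston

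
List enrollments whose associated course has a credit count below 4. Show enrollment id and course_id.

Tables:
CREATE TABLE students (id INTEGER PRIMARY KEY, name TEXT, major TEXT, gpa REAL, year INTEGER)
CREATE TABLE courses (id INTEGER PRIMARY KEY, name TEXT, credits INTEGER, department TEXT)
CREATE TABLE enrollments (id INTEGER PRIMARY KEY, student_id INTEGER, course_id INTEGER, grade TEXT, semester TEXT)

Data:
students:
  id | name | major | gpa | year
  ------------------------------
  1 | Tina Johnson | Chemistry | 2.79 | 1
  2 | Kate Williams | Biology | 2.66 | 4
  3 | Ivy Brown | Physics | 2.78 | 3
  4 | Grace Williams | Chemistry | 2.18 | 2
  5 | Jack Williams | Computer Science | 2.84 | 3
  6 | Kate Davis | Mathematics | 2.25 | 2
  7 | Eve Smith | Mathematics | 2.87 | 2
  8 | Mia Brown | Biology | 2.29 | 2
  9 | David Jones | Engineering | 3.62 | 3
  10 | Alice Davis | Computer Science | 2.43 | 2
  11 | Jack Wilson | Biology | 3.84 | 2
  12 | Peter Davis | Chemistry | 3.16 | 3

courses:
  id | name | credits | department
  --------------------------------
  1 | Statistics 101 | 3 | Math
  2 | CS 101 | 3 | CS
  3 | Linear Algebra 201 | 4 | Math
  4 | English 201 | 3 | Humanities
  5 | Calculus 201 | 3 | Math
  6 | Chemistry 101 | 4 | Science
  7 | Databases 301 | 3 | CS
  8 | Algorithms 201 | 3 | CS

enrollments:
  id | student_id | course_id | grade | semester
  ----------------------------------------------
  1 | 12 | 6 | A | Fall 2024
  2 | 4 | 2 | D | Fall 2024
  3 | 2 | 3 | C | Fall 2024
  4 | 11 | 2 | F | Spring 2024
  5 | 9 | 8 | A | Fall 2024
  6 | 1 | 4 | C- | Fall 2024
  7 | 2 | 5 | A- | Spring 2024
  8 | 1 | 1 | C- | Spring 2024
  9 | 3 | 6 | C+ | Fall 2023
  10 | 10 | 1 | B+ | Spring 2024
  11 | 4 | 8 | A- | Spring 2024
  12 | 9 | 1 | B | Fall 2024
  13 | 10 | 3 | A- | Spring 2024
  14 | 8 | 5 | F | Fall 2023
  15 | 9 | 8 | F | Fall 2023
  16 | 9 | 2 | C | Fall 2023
SELECT id, course_id FROM enrollments WHERE course_id IN (SELECT id FROM courses WHERE credits < 4)

Execution result:
id | course_id
2 | 2
4 | 2
5 | 8
6 | 4
7 | 5
8 | 1
10 | 1
11 | 8
12 | 1
14 | 5
15 | 8
16 | 2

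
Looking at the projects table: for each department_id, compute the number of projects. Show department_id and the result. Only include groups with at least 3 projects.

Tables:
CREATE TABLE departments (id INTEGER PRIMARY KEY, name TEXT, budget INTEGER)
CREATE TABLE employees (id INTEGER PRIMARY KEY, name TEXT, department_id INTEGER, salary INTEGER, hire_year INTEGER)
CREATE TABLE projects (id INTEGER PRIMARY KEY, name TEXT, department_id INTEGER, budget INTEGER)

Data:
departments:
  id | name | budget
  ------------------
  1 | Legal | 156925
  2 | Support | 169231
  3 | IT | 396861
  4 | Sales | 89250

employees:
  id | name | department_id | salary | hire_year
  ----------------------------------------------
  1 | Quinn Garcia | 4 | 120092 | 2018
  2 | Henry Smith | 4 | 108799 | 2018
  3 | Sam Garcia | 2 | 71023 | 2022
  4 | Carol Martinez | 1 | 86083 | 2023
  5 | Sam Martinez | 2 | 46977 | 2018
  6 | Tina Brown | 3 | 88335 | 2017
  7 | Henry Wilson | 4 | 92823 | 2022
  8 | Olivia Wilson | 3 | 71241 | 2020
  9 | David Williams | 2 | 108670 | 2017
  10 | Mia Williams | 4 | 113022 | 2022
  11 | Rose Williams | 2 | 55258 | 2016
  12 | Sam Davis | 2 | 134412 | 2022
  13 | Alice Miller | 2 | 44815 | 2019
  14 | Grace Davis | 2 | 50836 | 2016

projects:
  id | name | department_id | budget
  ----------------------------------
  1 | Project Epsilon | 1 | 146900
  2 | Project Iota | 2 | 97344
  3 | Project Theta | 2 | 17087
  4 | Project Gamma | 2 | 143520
SELECT department_id, COUNT(*) AS n FROM projects GROUP BY department_id HAVING COUNT(*) >= 3

Execution result:
department_id | n
2 | 3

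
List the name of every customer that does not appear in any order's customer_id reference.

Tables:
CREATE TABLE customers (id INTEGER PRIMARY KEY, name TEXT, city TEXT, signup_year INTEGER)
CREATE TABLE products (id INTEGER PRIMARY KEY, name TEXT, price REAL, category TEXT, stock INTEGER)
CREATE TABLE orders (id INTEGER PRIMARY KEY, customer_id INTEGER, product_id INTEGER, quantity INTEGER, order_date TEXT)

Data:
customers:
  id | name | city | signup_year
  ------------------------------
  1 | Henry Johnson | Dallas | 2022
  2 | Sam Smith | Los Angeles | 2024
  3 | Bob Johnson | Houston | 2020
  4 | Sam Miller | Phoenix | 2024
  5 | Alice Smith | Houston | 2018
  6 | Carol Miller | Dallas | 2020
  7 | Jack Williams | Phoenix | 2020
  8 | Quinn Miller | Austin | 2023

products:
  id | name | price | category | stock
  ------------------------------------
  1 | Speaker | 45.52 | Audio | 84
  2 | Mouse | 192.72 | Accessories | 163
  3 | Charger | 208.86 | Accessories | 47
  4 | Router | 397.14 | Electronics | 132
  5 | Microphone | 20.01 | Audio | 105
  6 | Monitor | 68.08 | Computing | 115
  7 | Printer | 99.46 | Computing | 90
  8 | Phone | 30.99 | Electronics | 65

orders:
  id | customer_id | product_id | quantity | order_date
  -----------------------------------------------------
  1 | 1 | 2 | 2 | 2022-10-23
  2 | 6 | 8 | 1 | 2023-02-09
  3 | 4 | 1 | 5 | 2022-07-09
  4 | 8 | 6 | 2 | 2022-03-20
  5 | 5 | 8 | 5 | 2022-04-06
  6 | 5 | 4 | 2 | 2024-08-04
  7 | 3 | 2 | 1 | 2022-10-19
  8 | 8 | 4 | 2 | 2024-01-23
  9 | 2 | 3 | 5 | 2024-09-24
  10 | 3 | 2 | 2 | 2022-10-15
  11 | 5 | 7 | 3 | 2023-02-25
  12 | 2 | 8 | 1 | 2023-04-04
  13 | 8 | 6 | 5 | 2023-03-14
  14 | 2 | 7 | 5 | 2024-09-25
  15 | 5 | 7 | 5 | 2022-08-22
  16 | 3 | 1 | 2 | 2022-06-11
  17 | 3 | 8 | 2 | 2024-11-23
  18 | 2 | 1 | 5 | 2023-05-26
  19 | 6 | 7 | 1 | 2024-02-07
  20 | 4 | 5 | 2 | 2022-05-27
SELECT p.name FROM customers p LEFT JOIN orders c ON c.customer_id = p.id WHERE c.id IS NULL

Execution result:
Jack Williams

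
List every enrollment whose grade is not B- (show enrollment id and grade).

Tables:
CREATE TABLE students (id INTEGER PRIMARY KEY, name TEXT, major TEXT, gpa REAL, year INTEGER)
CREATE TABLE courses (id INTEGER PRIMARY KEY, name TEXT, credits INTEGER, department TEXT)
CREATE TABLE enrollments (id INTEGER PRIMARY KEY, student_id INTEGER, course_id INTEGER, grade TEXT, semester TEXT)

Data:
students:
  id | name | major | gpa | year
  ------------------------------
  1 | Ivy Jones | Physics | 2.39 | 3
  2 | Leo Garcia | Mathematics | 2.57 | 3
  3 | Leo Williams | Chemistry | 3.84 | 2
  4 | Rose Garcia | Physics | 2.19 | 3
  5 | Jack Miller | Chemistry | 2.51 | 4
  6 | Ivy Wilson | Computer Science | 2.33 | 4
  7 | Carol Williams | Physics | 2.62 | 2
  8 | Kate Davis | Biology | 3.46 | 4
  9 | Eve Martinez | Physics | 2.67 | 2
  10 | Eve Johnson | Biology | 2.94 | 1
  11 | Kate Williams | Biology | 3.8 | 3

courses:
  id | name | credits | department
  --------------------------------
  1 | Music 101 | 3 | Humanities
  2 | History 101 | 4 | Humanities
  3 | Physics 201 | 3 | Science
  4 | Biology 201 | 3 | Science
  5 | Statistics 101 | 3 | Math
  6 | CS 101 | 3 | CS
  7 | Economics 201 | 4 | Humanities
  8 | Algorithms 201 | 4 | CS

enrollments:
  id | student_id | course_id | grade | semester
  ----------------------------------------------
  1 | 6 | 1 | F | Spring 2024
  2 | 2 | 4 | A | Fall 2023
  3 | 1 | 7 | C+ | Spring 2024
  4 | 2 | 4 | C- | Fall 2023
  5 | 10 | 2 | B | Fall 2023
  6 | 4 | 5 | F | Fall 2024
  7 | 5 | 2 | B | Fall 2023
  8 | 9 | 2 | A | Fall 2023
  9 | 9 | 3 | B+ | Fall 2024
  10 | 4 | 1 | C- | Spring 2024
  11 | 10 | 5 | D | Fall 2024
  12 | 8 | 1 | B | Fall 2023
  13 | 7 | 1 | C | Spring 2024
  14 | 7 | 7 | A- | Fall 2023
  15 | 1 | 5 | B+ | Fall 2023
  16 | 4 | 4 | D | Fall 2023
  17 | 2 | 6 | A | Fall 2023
SELECT id, grade FROM enrollments WHERE grade <> 'B-'

Execution result:
id | grade
1 | F
2 | A
3 | C+
4 | C-
5 | B
6 | F
7 | B
8 | A
9 | B+
10 | C-
11 | D
12 | B
13 | C
14 | A-
15 | B+
16 | D
17 | A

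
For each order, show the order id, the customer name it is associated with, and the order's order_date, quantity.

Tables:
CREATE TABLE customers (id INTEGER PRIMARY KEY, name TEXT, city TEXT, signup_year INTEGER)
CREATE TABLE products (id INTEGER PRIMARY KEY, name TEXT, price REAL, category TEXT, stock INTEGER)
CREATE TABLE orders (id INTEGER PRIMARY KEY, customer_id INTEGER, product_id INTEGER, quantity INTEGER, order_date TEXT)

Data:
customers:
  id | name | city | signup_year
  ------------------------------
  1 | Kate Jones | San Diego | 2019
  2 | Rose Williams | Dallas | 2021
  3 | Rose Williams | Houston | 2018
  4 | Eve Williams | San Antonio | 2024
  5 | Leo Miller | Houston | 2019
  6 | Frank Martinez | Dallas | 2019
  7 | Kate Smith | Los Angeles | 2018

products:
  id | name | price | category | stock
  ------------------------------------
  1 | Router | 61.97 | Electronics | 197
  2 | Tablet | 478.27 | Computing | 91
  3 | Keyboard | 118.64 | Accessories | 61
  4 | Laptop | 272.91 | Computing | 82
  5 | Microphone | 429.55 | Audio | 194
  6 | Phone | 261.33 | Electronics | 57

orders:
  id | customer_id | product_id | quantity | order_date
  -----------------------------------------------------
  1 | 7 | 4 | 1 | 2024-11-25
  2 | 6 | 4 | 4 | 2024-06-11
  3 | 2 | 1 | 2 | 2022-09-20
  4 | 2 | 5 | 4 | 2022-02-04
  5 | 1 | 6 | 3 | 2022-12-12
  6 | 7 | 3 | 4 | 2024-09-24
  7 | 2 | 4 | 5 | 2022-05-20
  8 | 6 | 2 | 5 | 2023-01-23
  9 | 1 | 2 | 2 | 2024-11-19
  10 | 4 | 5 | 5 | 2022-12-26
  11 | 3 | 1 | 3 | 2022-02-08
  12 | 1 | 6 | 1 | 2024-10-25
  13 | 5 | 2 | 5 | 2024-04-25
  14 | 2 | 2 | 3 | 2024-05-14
SELECT c.id, p.name AS customer, c.order_date, c.quantity FROM orders c JOIN customers p ON c.customer_id = p.id

Execution result:
id | customer | order_date | quantity
1 | Kate Smith | 2024-11-25 | 1
2 | Frank Martinez | 2024-06-11 | 4
3 | Rose Williams | 2022-09-20 | 2
4 | Rose Williams | 2022-02-04 | 4
5 | Kate Jones | 2022-12-12 | 3
6 | Kate Smith | 2024-09-24 | 4
7 | Rose Williams | 2022-05-20 | 5
8 | Frank Martinez | 2023-01-23 | 5
9 | Kate Jones | 2024-11-19 | 2
10 | Eve Williams | 2022-12-26 | 5
11 | Rose Williams | 2022-02-08 | 3
12 | Kate Jones | 2024-10-25 | 1
13 | Leo Miller | 2024-04-25 | 5
14 | Rose Williams | 2024-05-14 | 3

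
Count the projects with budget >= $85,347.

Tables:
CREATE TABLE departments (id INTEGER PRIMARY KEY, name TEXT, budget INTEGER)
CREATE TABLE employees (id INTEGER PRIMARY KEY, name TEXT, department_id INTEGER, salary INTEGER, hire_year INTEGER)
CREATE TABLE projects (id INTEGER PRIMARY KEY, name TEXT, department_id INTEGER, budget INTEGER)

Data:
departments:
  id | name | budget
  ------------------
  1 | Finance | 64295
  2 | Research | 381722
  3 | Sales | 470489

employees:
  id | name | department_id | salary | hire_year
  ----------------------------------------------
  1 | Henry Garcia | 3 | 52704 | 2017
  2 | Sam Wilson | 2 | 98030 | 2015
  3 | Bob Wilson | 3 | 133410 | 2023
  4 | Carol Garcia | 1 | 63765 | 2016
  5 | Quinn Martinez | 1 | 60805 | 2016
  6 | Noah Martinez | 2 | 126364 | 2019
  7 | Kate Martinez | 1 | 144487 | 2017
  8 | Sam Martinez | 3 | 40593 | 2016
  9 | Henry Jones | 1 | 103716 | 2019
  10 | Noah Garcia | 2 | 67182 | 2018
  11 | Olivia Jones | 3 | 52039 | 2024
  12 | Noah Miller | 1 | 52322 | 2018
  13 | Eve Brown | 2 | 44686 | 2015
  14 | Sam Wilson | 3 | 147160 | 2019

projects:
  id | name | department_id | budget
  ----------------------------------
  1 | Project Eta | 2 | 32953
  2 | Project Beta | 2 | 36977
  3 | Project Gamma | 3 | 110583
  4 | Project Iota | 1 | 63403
SELECT COUNT(*) FROM projects WHERE budget >= 85347

Execution result:
1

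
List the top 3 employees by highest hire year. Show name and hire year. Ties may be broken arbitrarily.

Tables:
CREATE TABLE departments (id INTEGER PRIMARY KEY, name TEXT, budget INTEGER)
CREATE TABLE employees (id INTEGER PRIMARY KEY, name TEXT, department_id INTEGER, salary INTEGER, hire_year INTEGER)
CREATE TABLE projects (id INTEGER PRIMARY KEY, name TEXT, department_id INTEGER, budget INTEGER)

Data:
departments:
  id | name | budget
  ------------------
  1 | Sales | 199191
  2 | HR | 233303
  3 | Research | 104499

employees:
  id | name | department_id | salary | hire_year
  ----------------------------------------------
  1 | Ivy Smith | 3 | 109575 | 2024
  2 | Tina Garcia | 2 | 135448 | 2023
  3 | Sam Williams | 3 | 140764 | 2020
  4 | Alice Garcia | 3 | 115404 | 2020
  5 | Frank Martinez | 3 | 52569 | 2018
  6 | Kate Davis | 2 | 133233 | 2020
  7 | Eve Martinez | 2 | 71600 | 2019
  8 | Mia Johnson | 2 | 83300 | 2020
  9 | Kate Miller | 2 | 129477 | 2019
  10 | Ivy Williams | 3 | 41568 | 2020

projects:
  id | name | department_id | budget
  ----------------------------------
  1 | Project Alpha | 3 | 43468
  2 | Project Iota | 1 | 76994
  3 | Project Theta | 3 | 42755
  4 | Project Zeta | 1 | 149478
SELECT name, hire_year FROM employees ORDER BY hire_year DESC LIMIT 3

Execution result:
name | hire_year
Ivy Smith | 2024
Tina Garcia | 2023
Sam Williams | 2020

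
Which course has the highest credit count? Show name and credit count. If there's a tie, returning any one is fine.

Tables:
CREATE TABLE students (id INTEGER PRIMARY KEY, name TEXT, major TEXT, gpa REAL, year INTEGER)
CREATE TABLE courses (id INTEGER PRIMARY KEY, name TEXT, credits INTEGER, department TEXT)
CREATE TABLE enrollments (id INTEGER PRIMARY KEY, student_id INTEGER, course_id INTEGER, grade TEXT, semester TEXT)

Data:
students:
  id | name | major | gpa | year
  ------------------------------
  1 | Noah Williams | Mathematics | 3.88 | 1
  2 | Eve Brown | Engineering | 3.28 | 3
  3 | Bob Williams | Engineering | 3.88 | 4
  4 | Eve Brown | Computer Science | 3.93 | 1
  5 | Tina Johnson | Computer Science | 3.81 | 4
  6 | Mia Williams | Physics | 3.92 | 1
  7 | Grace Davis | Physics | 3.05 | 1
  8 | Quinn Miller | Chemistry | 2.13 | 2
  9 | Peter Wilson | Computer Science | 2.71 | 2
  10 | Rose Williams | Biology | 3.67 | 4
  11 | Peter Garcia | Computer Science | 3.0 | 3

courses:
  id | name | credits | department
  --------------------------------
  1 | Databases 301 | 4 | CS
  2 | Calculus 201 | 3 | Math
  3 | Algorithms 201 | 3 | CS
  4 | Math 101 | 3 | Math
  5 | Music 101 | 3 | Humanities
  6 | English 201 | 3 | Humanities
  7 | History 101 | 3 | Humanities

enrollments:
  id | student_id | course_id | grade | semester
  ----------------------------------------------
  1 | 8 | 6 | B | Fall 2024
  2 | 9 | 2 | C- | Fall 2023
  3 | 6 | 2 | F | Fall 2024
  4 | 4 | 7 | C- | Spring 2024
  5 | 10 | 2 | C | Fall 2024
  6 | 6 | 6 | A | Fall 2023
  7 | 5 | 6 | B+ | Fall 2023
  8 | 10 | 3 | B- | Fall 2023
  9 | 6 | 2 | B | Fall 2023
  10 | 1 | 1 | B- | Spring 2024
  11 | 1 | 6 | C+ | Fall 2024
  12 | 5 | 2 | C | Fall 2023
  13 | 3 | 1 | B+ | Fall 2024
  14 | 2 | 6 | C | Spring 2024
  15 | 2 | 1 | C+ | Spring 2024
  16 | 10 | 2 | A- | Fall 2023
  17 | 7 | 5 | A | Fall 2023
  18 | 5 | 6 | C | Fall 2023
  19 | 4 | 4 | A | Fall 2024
SELECT name, credits FROM courses ORDER BY credits DESC LIMIT 1

Execution result:
name | credits
Databases 301 | 4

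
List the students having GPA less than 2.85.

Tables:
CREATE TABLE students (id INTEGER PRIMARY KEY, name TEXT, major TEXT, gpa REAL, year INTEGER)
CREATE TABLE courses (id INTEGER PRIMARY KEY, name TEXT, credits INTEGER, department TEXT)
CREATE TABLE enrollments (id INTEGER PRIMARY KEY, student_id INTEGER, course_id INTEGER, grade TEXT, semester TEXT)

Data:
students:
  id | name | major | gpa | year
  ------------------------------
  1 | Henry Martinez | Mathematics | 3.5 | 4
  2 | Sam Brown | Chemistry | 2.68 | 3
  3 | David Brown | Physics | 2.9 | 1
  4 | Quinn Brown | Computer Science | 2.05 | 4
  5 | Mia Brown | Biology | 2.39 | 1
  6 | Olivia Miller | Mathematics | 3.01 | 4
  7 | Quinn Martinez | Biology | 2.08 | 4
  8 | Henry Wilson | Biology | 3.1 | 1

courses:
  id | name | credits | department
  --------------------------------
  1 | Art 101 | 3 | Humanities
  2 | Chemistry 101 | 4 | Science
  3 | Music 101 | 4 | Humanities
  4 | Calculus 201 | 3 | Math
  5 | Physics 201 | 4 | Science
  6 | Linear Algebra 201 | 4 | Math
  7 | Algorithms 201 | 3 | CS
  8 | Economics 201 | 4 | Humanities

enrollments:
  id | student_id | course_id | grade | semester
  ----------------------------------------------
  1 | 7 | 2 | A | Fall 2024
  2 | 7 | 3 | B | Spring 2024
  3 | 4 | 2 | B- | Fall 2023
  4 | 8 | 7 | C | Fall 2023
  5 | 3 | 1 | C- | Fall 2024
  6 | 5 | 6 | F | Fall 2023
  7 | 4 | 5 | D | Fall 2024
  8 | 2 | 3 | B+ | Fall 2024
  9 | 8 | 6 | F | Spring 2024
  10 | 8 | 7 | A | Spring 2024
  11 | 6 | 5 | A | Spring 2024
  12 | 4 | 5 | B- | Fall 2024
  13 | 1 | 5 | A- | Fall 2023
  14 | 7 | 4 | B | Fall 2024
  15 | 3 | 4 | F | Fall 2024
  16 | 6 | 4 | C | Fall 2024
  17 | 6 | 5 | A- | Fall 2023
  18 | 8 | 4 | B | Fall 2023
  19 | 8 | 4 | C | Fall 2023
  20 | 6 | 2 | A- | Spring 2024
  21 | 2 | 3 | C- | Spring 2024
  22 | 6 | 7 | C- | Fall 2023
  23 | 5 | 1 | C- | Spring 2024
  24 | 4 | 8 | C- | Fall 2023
SELECT name, gpa FROM students WHERE gpa < 2.85

Execution result:
name | gpa
Sam Brown | 2.68
Quinn Brown | 2.05
Mia Brown | 2.39
Quinn Martinez | 2.08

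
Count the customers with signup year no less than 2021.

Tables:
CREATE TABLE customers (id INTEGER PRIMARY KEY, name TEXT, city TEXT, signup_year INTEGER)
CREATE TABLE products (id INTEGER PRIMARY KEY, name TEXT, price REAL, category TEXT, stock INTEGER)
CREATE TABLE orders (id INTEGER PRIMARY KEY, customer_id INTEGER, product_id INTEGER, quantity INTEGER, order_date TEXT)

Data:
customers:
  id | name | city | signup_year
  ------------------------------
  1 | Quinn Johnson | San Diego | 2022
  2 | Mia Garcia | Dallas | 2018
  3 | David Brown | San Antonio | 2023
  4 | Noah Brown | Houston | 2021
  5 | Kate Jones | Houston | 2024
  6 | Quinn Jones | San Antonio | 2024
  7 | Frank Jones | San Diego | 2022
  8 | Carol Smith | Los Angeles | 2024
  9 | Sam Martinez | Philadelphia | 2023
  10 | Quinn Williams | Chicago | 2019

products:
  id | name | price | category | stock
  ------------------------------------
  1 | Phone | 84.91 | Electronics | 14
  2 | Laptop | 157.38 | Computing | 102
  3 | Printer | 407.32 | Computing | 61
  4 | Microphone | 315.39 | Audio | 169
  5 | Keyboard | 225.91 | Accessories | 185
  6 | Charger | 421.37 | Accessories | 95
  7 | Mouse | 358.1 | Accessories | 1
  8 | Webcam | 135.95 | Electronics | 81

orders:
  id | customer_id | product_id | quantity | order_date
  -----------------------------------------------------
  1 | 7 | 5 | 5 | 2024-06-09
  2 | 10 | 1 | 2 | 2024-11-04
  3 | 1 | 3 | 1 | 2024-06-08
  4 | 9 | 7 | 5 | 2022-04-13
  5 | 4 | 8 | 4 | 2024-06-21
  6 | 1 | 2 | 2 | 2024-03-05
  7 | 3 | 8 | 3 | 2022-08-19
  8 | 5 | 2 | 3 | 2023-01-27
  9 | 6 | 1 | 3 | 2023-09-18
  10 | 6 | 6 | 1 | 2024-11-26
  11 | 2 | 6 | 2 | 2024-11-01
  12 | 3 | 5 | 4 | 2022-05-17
SELECT COUNT(*) FROM customers WHERE signup_year >= 2021

Execution result:
8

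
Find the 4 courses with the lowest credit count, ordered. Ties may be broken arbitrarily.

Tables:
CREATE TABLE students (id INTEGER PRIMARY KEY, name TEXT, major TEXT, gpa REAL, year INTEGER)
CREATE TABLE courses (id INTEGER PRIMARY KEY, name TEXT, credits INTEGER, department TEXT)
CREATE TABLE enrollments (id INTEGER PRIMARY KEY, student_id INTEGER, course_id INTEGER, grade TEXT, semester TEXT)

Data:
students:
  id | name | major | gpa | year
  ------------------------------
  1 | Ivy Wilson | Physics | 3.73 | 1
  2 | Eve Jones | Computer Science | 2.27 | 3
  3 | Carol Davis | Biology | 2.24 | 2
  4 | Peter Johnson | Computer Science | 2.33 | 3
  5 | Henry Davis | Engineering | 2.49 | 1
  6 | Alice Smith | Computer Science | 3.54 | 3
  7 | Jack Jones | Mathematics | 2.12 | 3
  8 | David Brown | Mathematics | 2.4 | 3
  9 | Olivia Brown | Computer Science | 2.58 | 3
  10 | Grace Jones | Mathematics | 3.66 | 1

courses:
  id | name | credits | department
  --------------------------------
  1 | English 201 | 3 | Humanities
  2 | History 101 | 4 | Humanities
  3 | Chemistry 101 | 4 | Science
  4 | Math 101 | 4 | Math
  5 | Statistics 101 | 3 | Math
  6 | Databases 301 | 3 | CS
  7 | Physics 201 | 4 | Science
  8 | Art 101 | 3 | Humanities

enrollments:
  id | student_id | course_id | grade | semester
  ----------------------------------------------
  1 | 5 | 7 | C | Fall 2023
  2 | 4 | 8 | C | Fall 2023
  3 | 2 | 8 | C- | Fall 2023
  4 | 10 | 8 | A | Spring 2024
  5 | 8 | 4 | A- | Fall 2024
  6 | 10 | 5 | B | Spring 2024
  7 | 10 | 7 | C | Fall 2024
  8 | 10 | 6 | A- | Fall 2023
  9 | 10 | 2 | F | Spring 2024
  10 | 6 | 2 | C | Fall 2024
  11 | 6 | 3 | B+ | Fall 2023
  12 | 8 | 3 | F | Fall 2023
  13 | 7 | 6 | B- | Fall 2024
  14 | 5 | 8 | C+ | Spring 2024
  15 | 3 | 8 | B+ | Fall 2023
SELECT name, credits FROM courses ORDER BY credits ASC LIMIT 4

Execution result:
name | credits
English 201 | 3
Statistics 101 | 3
Databases 301 | 3
Art 101 | 3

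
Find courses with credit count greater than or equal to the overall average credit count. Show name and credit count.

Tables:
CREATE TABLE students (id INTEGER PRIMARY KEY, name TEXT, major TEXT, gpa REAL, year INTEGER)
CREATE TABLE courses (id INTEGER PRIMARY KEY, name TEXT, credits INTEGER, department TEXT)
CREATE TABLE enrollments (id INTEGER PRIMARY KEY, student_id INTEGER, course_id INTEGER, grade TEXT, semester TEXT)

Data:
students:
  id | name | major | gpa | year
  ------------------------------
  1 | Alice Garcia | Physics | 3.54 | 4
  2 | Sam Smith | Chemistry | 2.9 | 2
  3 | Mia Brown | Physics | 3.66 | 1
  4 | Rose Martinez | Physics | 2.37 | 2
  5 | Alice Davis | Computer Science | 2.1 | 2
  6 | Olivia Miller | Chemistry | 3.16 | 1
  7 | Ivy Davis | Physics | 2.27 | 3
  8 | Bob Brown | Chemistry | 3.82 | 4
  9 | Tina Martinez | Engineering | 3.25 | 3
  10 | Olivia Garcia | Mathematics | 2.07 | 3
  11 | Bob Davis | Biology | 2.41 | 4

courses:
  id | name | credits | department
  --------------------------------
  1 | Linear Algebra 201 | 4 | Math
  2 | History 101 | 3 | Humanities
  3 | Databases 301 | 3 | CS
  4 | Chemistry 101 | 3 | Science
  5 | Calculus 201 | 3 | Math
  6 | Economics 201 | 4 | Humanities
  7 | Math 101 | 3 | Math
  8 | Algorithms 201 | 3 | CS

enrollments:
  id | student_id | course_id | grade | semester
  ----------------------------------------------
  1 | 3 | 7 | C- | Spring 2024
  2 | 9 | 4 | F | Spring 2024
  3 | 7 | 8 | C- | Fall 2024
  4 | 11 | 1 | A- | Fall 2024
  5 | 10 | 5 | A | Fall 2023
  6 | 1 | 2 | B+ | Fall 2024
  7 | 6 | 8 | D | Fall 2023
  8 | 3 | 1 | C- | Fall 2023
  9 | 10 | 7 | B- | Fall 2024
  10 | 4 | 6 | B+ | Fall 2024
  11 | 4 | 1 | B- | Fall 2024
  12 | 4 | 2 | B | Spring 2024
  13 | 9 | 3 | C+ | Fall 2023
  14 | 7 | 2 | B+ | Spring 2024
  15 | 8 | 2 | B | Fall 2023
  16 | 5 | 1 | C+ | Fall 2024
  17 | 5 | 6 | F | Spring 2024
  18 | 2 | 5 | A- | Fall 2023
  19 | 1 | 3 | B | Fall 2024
SELECT name, credits FROM courses WHERE credits >= (SELECT AVG(credits) FROM courses)

Execution result:
name | credits
Linear Algebra 201 | 4
Economics 201 | 4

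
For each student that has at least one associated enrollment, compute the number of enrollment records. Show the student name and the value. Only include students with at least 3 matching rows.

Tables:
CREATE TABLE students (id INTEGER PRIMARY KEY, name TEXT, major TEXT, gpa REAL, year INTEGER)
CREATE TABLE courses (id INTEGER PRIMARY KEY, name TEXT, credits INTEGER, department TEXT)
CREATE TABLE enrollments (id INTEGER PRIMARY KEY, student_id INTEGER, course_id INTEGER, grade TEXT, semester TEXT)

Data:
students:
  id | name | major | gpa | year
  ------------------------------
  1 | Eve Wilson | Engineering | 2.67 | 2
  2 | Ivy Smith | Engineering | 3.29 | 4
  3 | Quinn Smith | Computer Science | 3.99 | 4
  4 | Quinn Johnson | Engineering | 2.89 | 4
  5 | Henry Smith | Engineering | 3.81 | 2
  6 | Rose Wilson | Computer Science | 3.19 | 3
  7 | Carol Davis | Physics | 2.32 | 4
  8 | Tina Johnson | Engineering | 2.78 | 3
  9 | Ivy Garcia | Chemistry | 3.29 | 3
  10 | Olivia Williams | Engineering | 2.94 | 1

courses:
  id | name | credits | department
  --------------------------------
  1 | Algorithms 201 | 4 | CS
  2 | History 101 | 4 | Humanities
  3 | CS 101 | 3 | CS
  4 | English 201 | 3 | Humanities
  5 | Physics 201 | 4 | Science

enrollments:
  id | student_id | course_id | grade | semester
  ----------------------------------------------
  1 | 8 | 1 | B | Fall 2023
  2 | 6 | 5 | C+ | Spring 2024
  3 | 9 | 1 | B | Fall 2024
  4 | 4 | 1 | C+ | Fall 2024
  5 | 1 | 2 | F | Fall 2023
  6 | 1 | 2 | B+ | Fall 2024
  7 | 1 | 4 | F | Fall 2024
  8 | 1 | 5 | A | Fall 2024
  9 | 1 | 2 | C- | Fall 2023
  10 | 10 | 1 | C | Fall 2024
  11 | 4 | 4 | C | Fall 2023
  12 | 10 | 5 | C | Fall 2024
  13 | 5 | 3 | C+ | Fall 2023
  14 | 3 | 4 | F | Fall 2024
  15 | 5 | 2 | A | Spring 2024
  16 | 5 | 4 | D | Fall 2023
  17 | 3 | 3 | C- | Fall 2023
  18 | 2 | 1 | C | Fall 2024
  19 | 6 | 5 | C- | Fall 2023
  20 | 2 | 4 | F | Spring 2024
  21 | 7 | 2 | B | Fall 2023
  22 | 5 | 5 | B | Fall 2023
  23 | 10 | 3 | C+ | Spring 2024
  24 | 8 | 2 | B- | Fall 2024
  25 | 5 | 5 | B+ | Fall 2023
SELECT p.name, COUNT(*) AS n FROM enrollments c JOIN students p ON c.student_id = p.id GROUP BY p.id, p.name HAVING COUNT(*) >= 3

Execution result:
name | n
Eve Wilson | 5
Henry Smith | 5
Olivia Williams | 3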